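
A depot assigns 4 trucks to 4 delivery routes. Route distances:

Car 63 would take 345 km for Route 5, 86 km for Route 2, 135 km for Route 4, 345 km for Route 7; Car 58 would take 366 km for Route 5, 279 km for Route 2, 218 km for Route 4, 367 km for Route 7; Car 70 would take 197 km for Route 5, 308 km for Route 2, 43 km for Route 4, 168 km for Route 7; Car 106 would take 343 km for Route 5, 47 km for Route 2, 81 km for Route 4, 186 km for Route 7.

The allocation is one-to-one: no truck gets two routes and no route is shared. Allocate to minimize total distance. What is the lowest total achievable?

Min total: 681 km

Optimal: Car 63→Route 2 (86 km), Car 58→Route 5 (366 km), Car 70→Route 4 (43 km), Car 106→Route 7 (186 km) — total 86+366+43+186 = 681 km.
Column-greedy (each route in turn goes to its cheapest remaining truck) gives 746 km, worse by 65.
Next-best assignment: Car 63→Route 2, Car 58→Route 4, Car 70→Route 5, Car 106→Route 7 = 687 km.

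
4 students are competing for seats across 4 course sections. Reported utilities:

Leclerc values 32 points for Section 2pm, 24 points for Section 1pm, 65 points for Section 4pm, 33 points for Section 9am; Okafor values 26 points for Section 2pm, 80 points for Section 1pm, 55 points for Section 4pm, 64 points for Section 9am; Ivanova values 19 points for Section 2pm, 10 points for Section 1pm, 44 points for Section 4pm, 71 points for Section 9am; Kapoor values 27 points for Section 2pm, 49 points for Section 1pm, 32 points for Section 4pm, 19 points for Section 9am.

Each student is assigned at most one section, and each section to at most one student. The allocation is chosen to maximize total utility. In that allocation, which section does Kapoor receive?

Optimal: Leclerc→Section 4pm (65 points), Okafor→Section 1pm (80 points), Ivanova→Section 9am (71 points), Kapoor→Section 2pm (27 points) — total 65+80+71+27 = 243 points.
Column-greedy (each section in turn goes to its best remaining student) gives 175 points, worse by 68.
Kapoor's own top section is Section 1pm (49 points), but forcing Kapoor→Section 1pm and reassigning the rest optimally gives only 211 points — worse by 32.

Kapoor receives Section 2pm.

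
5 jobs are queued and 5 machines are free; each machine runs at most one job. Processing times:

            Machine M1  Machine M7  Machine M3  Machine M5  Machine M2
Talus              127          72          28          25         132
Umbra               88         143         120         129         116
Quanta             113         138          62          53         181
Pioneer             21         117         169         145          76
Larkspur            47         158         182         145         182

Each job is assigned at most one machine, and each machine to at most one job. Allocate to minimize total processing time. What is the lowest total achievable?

Optimal: Talus→Machine M3 (28 min), Umbra→Machine M7 (143 min), Quanta→Machine M5 (53 min), Pioneer→Machine M2 (76 min), Larkspur→Machine M1 (47 min) — total 28+143+53+76+47 = 347 min.
Min-entry greedy (repeatedly take the single cheapest remaining cell) gives 382 min, worse by 35.

Minimum total: 347 min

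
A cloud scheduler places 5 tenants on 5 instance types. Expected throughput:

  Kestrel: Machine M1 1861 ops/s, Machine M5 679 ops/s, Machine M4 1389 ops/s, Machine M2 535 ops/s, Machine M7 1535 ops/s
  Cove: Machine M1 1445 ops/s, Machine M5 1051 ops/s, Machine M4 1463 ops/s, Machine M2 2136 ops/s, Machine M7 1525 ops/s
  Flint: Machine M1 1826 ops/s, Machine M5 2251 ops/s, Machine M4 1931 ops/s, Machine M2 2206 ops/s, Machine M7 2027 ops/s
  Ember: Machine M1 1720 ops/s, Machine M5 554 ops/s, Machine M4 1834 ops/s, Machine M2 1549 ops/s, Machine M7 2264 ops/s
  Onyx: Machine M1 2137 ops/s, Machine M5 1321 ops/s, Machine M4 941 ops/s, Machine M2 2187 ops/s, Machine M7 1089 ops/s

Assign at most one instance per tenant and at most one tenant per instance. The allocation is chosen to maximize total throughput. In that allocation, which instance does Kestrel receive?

Optimal: Kestrel→Machine M4 (1389 ops/s), Cove→Machine M2 (2136 ops/s), Flint→Machine M5 (2251 ops/s), Ember→Machine M7 (2264 ops/s), Onyx→Machine M1 (2137 ops/s) — total 1389+2136+2251+2264+2137 = 10177 ops/s.
Column-greedy (each instance in turn goes to its best remaining tenant) gives 9893 ops/s, worse by 284.
Every other assignment is strictly worse.
Kestrel's own top instance is Machine M1 (1861 ops/s), but forcing Kestrel→Machine M1 and reassigning the rest optimally gives only 10026 ops/s — worse by 151.

Kestrel receives Machine M4.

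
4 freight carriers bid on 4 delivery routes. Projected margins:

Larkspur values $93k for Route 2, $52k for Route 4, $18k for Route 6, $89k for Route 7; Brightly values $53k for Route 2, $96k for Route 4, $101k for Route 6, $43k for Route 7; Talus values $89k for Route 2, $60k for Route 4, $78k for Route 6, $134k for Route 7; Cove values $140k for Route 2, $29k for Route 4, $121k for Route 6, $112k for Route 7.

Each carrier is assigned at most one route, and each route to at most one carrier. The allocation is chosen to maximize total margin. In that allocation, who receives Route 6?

Cove receives Route 6.

Optimal: Larkspur→Route 2 ($93k), Brightly→Route 4 ($96k), Talus→Route 7 ($134k), Cove→Route 6 ($121k) — total 93+96+134+121 = $444k.
Max-entry greedy (repeatedly take the single best remaining cell) gives $427k, worse by 17.
No other one-to-one assignment exceeds $444k.
Cove's own top route is Route 2 ($140k), but forcing Cove→Route 2 and reassigning the rest optimally gives only $427k — worse by 17.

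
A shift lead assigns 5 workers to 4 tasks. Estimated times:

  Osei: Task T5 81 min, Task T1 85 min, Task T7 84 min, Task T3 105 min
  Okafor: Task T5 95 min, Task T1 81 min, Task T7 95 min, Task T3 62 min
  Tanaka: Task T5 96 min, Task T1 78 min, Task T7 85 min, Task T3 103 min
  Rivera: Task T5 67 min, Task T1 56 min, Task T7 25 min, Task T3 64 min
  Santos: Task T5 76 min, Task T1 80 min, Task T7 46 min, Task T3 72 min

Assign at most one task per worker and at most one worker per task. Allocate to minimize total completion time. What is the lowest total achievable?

Optimal: Santos→Task T5 (76 min), Tanaka→Task T1 (78 min), Rivera→Task T7 (25 min), Okafor→Task T3 (62 min) — total 76+78+25+62 = 241 min.
Row-greedy (each worker in turn takes its cheapest remaining task) gives 246 min, worse by 5.
No other one-to-one assignment undercuts 241 min.

Min total: 241 min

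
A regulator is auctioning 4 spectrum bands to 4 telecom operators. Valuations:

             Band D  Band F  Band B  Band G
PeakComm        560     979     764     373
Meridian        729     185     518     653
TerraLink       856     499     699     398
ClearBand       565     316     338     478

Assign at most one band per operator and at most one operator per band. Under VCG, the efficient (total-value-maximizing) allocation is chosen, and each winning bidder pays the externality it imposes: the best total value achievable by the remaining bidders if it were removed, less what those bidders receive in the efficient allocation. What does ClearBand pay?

Efficient allocation: PeakComm→Band F ($979M), Meridian→Band G ($653M), TerraLink→Band B ($699M), ClearBand→Band D ($565M); total welfare W = $2896M.
ClearBand receives Band D at value $565M, so the others get W − 565 = $2331M.
Without ClearBand: best allocation of the remaining 3 bidders over all 4 bands is PeakComm→Band F ($979M), Meridian→Band G ($653M), TerraLink→Band D ($856M), total $2488M.
VCG payment = (others' best without ClearBand) − (others' welfare with ClearBand) = 2488 − 2331 = $157M.

ClearBand pays $157M.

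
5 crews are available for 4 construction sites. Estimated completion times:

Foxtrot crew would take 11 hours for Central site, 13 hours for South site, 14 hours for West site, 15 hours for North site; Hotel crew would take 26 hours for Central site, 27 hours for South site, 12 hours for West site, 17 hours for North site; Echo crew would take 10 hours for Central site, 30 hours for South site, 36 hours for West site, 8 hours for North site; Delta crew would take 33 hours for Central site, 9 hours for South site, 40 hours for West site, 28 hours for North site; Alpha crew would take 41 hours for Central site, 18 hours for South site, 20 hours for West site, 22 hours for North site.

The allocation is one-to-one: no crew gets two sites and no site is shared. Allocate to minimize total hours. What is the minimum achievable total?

Optimal: Foxtrot crew→Central site (11 hours), Delta crew→South site (9 hours), Hotel crew→West site (12 hours), Echo crew→North site (8 hours) — total 11+9+12+8 = 40 hours.
Column-greedy (each site in turn goes to its cheapest remaining crew) gives 46 hours, worse by 6.
No other one-to-one assignment undercuts 40 hours.

Min total: 40 hours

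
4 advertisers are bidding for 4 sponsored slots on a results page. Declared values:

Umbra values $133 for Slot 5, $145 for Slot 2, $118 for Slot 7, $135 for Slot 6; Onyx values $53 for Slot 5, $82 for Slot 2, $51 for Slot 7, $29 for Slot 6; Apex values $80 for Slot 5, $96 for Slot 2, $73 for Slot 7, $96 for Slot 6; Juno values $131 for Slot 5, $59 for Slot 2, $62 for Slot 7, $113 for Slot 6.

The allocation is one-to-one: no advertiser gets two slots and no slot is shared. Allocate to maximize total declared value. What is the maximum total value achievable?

Optimal: Umbra→Slot 7 ($118), Onyx→Slot 2 ($82), Apex→Slot 6 ($96), Juno→Slot 5 ($131) — total 118+82+96+131 = $427.
Row-greedy (each advertiser in turn takes its best remaining slot) gives $356, worse by 71.
Swapping Onyx↔Umbra (Onyx→Slot 7 $51, Umbra→Slot 2 $145) loses 4.
Checked against all permutations: $427 is optimal.

Maximum total: $427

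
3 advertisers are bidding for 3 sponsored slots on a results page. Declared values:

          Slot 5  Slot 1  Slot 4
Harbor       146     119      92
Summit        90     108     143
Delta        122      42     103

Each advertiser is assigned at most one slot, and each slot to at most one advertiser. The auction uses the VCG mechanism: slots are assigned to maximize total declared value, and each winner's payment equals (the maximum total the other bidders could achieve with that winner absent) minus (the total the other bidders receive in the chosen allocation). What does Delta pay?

Efficient allocation: Harbor→Slot 1 ($119), Summit→Slot 4 ($143), Delta→Slot 5 ($122); total welfare W = $384.
Delta receives Slot 5 at value $122, so the others get W − 122 = $262.
Without Delta: best allocation of the remaining 2 bidders over all 3 slots is Harbor→Slot 5 ($146), Summit→Slot 4 ($143), total $289.
VCG payment = (others' best without Delta) − (others' welfare with Delta) = 289 − 262 = $27.

Delta pays $27.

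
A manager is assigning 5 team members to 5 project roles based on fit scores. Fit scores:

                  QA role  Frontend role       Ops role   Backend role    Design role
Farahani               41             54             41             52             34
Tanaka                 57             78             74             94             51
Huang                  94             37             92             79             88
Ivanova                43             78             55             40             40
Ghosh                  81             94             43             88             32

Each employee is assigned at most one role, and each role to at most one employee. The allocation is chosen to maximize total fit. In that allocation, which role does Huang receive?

Huang receives Design role.

This is the linear assignment problem.
Optimal: Farahani→Ops role (41 pts), Tanaka→Backend role (94 pts), Huang→Design role (88 pts), Ivanova→Frontend role (78 pts), Ghosh→QA role (81 pts) — total 41+94+88+78+81 = 382 pts.
Column-greedy (each role in turn goes to its best remaining employee) gives 354 pts, worse by 28.
Swapping Tanaka↔Ghosh (Tanaka→QA role 57 pts, Ghosh→Backend role 88 pts) loses 30.
Huang's own top role is QA role (94 pts), but forcing Huang→QA role and reassigning the rest optimally gives only 371 pts — worse by 11.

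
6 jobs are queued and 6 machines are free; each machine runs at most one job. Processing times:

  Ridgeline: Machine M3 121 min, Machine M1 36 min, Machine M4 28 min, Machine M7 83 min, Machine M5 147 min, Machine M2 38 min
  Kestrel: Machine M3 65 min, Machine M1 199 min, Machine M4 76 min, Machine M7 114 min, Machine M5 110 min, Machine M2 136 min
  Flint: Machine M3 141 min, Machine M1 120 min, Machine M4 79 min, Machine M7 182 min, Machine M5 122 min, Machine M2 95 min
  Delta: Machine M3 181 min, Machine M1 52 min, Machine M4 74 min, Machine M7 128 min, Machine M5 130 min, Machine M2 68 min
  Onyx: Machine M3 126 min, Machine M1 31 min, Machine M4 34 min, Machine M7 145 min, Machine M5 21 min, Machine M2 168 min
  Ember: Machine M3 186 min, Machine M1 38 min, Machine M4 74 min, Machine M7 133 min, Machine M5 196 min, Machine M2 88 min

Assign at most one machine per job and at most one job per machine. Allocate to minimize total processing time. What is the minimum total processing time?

Optimal: Ridgeline→Machine M7 (83 min), Kestrel→Machine M3 (65 min), Flint→Machine M4 (79 min), Delta→Machine M2 (68 min), Onyx→Machine M5 (21 min), Ember→Machine M1 (38 min) — total 83+65+79+68+21+38 = 354 min.

Min total: 354 min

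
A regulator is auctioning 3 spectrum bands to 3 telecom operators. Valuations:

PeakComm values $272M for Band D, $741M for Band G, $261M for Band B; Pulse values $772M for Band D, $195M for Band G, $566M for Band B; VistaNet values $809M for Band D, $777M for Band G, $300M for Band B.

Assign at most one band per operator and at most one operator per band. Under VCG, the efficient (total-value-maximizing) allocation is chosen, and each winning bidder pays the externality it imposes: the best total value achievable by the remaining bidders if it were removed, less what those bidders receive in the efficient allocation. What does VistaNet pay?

VistaNet pays $206M.

Efficient allocation: PeakComm→Band G ($741M), Pulse→Band B ($566M), VistaNet→Band D ($809M); total welfare W = $2116M.
VistaNet receives Band D at value $809M, so the others get W − 809 = $1307M.
Without VistaNet: best allocation of the remaining 2 bidders over all 3 bands is PeakComm→Band G ($741M), Pulse→Band D ($772M), total $1513M.
VCG payment = (others' best without VistaNet) − (others' welfare with VistaNet) = 1513 − 1307 = $206M.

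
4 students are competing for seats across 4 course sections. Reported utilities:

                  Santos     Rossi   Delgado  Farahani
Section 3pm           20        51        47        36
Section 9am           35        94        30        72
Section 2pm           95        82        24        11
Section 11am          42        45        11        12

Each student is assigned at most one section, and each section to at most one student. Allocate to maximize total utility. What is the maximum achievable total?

Max total: 259 points

Treat this as an assignment problem: match each student to one section.
Optimal: Santos→Section 2pm (95 points), Rossi→Section 11am (45 points), Delgado→Section 3pm (47 points), Farahani→Section 9am (72 points) — total 95+45+47+72 = 259 points.
Column-greedy (each section in turn goes to its best remaining student) gives 229 points, worse by 30.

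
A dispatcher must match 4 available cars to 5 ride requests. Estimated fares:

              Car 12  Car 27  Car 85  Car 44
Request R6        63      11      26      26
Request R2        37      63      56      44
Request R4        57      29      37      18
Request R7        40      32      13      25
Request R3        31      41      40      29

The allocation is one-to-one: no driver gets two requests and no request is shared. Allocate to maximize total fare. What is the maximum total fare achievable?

Maximum total: $192

Treat this as an assignment problem: match each driver to one request.
Optimal: Car 12→Request R6 ($63), Car 27→Request R2 ($63), Car 85→Request R4 ($37), Car 44→Request R3 ($29) — total 63+63+37+29 = $192.
Max-entry greedy (repeatedly take the single best remaining cell) gives $191, worse by 1.
Swapping Car 44↔Car 27 (Car 44→Request R2 $44, Car 27→Request R3 $41) loses 7.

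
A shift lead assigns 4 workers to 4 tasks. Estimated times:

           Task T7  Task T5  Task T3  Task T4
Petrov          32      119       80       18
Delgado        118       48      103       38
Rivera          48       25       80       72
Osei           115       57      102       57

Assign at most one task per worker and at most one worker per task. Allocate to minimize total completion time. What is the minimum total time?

This is a one-to-one assignment (minimum-cost bipartite matching).
Optimal: Petrov→Task T7 (32 min), Delgado→Task T4 (38 min), Rivera→Task T5 (25 min), Osei→Task T3 (102 min) — total 32+38+25+102 = 197 min.
Next-best assignment: Petrov→Task T7, Delgado→Task T4, Rivera→Task T3, Osei→Task T5 = 207 min.
Every other assignment is strictly worse.

Min total: 197 min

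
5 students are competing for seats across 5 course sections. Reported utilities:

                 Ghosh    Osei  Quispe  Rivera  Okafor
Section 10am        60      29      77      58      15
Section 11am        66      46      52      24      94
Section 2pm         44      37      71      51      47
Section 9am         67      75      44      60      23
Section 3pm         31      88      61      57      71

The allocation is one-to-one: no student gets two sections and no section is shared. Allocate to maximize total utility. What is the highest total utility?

Maximum total: 378 points

Optimal: Ghosh→Section 9am (67 points), Osei→Section 3pm (88 points), Quispe→Section 2pm (71 points), Rivera→Section 10am (58 points), Okafor→Section 11am (94 points) — total 67+88+71+58+94 = 378 points.
Column-greedy (each section in turn goes to its best remaining student) gives 328 points, worse by 50.
Swapping Rivera↔Osei (Rivera→Section 3pm 57 points, Osei→Section 10am 29 points) loses 60.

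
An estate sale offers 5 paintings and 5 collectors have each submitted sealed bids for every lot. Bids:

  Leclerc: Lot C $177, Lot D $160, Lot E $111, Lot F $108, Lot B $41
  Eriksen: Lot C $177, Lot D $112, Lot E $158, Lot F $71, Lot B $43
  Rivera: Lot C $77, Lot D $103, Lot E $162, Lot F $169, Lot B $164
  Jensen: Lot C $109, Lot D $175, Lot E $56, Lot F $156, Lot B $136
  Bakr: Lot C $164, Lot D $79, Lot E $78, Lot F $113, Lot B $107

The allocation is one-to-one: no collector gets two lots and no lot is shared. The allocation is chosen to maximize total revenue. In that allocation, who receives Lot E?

Eriksen receives Lot E.

Optimal: Leclerc→Lot D ($160), Eriksen→Lot E ($158), Rivera→Lot B ($164), Jensen→Lot F ($156), Bakr→Lot C ($164) — total 160+158+164+156+164 = $802.
Column-greedy (each lot in turn goes to its best remaining collector) gives $670, worse by 132.
Eriksen's own top lot is Lot C ($177), but forcing Eriksen→Lot C and reassigning the rest optimally gives only $762 — worse by 40.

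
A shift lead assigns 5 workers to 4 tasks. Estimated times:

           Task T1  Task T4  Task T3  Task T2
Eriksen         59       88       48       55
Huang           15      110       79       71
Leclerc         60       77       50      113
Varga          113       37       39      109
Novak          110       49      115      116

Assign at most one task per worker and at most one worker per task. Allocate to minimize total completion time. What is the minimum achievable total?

This is a one-to-one assignment (minimum-cost bipartite matching).
Optimal: Huang→Task T1 (15 min), Varga→Task T4 (37 min), Leclerc→Task T3 (50 min), Eriksen→Task T2 (55 min) — total 15+37+50+55 = 157 min.
Min-entry greedy (repeatedly take the single cheapest remaining cell) gives 213 min, worse by 56.
Swapping Eriksen↔Varga (Eriksen→Task T4 88 min, Varga→Task T2 109 min) adds 105.
Checked against all permutations: 157 min is optimal.

Min total: 157 min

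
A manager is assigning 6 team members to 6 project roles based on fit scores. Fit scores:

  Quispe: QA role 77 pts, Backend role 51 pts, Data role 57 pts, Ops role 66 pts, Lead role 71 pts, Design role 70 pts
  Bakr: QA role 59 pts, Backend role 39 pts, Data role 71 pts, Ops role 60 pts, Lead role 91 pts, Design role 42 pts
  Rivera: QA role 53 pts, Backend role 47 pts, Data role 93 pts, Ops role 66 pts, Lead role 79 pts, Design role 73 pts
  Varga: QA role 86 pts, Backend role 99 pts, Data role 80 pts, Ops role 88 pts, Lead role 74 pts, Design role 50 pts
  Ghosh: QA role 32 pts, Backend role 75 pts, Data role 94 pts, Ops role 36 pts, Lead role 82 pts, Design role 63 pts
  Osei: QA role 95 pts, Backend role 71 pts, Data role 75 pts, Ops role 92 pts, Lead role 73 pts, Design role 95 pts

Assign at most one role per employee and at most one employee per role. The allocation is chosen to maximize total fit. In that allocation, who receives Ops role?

Optimal: Quispe→QA role (77 pts), Bakr→Lead role (91 pts), Rivera→Design role (73 pts), Varga→Backend role (99 pts), Ghosh→Data role (94 pts), Osei→Ops role (92 pts) — total 77+91+73+99+94+92 = 526 pts.
Max-entry greedy (repeatedly take the single best remaining cell) gives 518 pts, worse by 8.
Swapping Osei↔Ghosh (Osei→Data role 75 pts, Ghosh→Ops role 36 pts) loses 75.
Checked against all permutations: 526 pts is optimal.
Osei's own top role is QA role (95 pts), but forcing Osei→QA role and reassigning the rest optimally gives only 518 pts — worse by 8.

Osei receives Ops role.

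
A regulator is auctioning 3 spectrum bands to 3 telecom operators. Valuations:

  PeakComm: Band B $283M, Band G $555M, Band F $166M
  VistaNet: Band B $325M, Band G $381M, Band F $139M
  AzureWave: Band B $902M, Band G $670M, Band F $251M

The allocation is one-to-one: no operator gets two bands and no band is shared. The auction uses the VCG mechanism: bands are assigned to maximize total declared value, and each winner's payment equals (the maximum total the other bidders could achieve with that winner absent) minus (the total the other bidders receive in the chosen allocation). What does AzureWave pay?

AzureWave pays $186M.

Efficient allocation: PeakComm→Band G ($555M), VistaNet→Band F ($139M), AzureWave→Band B ($902M); total welfare W = $1596M.
AzureWave receives Band B at value $902M, so the others get W − 902 = $694M.
Without AzureWave: best allocation of the remaining 2 bidders over all 3 bands is PeakComm→Band G ($555M), VistaNet→Band B ($325M), total $880M.
VCG payment = (others' best without AzureWave) − (others' welfare with AzureWave) = 880 − 694 = $186M.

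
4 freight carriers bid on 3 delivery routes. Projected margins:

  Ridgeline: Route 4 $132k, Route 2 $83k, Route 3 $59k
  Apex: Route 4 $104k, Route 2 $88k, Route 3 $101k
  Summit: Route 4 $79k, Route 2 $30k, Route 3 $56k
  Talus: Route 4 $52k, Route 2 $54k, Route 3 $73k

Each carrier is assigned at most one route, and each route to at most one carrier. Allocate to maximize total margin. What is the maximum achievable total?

Optimal: Ridgeline→Route 4 ($132k), Apex→Route 2 ($88k), Talus→Route 3 ($73k) — total 132+88+73 = $293k.
Max-entry greedy (repeatedly take the single best remaining cell) gives $287k, worse by 6.

Maximum total: $293k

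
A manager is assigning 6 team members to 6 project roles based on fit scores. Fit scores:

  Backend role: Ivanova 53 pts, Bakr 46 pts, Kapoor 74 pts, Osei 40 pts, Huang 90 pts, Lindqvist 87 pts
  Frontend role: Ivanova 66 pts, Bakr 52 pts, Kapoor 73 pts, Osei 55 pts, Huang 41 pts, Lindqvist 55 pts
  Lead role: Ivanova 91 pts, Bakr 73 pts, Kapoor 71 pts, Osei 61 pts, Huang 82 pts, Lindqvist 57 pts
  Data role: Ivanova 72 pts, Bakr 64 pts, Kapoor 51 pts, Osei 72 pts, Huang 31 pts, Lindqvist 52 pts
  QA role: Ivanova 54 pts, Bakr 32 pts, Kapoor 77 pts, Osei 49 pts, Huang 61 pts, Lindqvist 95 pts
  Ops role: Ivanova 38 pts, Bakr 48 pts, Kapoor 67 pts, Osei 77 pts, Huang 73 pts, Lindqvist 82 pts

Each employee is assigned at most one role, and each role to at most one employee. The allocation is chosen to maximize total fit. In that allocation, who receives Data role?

Bakr receives Data role.

Optimal: Ivanova→Lead role (91 pts), Bakr→Data role (64 pts), Kapoor→Frontend role (73 pts), Osei→Ops role (77 pts), Huang→Backend role (90 pts), Lindqvist→QA role (95 pts) — total 91+64+73+77+90+95 = 490 pts.
Row-greedy (each employee in turn takes its best remaining role) gives 454 pts, worse by 36.
Swapping Lindqvist↔Bakr (Lindqvist→Data role 52 pts, Bakr→QA role 32 pts) loses 75.
Bakr's own top role is Lead role (73 pts), but forcing Bakr→Lead role and reassigning the rest optimally gives only 480 pts — worse by 10.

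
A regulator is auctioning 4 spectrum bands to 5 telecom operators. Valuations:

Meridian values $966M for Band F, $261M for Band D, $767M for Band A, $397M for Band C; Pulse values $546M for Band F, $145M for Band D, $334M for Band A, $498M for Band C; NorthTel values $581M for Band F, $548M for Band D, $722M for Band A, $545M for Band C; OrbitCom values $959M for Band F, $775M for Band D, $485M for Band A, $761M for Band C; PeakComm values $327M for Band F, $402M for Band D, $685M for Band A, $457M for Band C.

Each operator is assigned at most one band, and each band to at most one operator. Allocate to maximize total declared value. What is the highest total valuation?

Max total: $2971M

Optimal: Meridian→Band F ($966M), OrbitCom→Band D ($775M), PeakComm→Band A ($685M), NorthTel→Band C ($545M) — total 966+775+685+545 = $2971M.
Column-greedy (each band in turn goes to its best remaining operator) gives $2961M, worse by 10.
Swapping PeakComm↔NorthTel (PeakComm→Band C $457M, NorthTel→Band A $722M) loses 51.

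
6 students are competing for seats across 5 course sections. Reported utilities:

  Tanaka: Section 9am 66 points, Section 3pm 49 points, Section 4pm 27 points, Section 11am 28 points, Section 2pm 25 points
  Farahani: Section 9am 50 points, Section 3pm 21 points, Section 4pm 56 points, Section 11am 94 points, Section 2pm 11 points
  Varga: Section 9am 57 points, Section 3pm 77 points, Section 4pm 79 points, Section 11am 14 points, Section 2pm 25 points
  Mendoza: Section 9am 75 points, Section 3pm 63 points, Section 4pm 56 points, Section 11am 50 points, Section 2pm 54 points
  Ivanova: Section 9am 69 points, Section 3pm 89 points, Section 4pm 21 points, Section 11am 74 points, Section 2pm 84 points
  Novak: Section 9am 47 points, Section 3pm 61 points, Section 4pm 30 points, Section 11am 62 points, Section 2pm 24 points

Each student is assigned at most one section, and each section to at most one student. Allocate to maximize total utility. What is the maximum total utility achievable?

Maximum total: 393 points

Optimal: Mendoza→Section 9am (75 points), Novak→Section 3pm (61 points), Varga→Section 4pm (79 points), Farahani→Section 11am (94 points), Ivanova→Section 2pm (84 points) — total 75+61+79+94+84 = 393 points.
Row-greedy (each student in turn takes its best remaining section) gives 386 points, worse by 7.
Next-best assignment: Tanaka→Section 9am, Mendoza→Section 3pm, Varga→Section 4pm, Farahani→Section 11am, Ivanova→Section 2pm = 386 points.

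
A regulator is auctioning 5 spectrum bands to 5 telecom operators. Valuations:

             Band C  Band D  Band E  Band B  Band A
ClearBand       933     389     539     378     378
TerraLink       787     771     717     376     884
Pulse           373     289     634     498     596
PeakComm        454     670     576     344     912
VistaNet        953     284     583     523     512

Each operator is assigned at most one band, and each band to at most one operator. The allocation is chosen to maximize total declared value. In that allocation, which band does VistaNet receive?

Optimal: ClearBand→Band C ($933M), TerraLink→Band D ($771M), Pulse→Band E ($634M), PeakComm→Band A ($912M), VistaNet→Band B ($523M) — total 933+771+634+912+523 = $3773M.
Row-greedy (each operator in turn takes its best remaining band) gives $3644M, worse by 129.
Next-best assignment: ClearBand→Band C, TerraLink→Band D, Pulse→Band B, PeakComm→Band A, VistaNet→Band E = $3697M.
VistaNet's own top band is Band C ($953M), but forcing VistaNet→Band C and reassigning the rest optimally gives only $3673M — worse by 100.

VistaNet receives Band B.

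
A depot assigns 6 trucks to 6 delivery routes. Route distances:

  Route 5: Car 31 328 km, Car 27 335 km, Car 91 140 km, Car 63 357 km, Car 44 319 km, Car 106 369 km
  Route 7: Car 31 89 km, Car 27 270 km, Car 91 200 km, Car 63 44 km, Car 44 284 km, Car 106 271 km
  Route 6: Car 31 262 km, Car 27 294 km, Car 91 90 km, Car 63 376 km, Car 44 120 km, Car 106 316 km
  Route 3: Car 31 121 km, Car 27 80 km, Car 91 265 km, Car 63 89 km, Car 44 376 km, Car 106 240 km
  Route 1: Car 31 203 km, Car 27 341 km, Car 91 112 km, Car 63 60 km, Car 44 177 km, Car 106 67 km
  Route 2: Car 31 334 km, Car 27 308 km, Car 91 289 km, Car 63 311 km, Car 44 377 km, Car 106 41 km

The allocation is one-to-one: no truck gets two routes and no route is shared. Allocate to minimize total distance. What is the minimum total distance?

This is the linear assignment problem.
Optimal: Car 31→Route 7 (89 km), Car 27→Route 3 (80 km), Car 91→Route 5 (140 km), Car 63→Route 1 (60 km), Car 44→Route 6 (120 km), Car 106→Route 2 (41 km) — total 89+80+140+60+120+41 = 530 km.
Column-greedy (each route in turn goes to its cheapest remaining truck) gives 785 km, worse by 255.
Swapping Car 91↔Car 63 (Car 91→Route 1 112 km, Car 63→Route 5 357 km) adds 269.
No other one-to-one assignment undercuts 530 km.

Min total: 530 km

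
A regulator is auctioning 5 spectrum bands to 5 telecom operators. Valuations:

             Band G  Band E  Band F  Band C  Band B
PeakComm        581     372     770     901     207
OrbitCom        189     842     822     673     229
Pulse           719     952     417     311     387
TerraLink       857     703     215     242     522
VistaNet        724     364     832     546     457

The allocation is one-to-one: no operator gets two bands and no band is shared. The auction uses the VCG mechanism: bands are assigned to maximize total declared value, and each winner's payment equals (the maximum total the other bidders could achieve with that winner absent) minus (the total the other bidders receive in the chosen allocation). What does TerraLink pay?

Efficient allocation: PeakComm→Band C ($901M), OrbitCom→Band F ($822M), Pulse→Band E ($952M), TerraLink→Band G ($857M), VistaNet→Band B ($457M); total welfare W = $3989M.
TerraLink receives Band G at value $857M, so the others get W − 857 = $3132M.
Without TerraLink: best allocation of the remaining 4 bidders over all 5 bands is PeakComm→Band C ($901M), OrbitCom→Band F ($822M), Pulse→Band E ($952M), VistaNet→Band G ($724M), total $3399M.
VCG payment = (others' best without TerraLink) − (others' welfare with TerraLink) = 3399 − 3132 = $267M.

TerraLink pays $267M.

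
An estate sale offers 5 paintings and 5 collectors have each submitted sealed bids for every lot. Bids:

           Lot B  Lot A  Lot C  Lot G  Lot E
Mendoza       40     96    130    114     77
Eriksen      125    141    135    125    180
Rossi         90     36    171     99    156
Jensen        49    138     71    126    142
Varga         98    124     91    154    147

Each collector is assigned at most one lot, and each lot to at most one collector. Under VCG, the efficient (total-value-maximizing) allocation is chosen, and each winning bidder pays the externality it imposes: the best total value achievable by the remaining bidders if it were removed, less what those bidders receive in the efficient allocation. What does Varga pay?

Varga pays $54.

Efficient allocation: Mendoza→Lot C ($130), Eriksen→Lot B ($125), Rossi→Lot E ($156), Jensen→Lot A ($138), Varga→Lot G ($154); total welfare W = $703.
Varga receives Lot G at value $154, so the others get W − 154 = $549.
Without Varga: best allocation of the remaining 4 bidders over all 5 lots is Mendoza→Lot G ($114), Eriksen→Lot E ($180), Rossi→Lot C ($171), Jensen→Lot A ($138), total $603.
VCG payment = (others' best without Varga) − (others' welfare with Varga) = 603 − 549 = $54.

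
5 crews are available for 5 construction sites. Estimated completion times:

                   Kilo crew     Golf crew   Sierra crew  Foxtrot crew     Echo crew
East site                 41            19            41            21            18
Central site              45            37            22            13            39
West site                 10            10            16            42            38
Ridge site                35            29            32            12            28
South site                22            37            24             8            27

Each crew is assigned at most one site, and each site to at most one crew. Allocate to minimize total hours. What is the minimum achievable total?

Min total: 84 hours

Optimal: Kilo crew→South site (22 hours), Golf crew→West site (10 hours), Sierra crew→Central site (22 hours), Foxtrot crew→Ridge site (12 hours), Echo crew→East site (18 hours) — total 22+10+22+12+18 = 84 hours.
Min-entry greedy (repeatedly take the single cheapest remaining cell) gives 87 hours, worse by 3.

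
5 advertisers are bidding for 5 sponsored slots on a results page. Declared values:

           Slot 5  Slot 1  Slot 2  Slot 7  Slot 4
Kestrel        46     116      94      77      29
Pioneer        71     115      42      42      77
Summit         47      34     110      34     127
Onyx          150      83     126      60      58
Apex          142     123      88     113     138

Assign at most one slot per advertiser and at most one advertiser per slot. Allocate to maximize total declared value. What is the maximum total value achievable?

Treat this as an assignment problem: match each advertiser to one slot.
Optimal: Kestrel→Slot 2 ($94), Pioneer→Slot 1 ($115), Summit→Slot 4 ($127), Onyx→Slot 5 ($150), Apex→Slot 7 ($113) — total 94+115+127+150+113 = $599.
Max-entry greedy (repeatedly take the single best remaining cell) gives $556, worse by 43.
Next-best assignment: Kestrel→Slot 7, Pioneer→Slot 1, Summit→Slot 2, Onyx→Slot 5, Apex→Slot 4 = $590.
No other one-to-one assignment exceeds $599.

Max total: $599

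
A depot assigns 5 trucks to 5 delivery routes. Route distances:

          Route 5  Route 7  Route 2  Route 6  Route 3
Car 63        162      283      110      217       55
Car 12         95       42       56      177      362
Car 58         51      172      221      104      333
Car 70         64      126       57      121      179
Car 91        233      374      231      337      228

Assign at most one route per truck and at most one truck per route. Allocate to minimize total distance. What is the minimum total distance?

This is the linear assignment problem.
Optimal: Car 63→Route 3 (55 km), Car 12→Route 7 (42 km), Car 58→Route 6 (104 km), Car 70→Route 2 (57 km), Car 91→Route 5 (233 km) — total 55+42+104+57+233 = 491 km.
Column-greedy (each route in turn goes to its cheapest remaining truck) gives 595 km, worse by 104.
Next-best assignment: Car 63→Route 3, Car 12→Route 7, Car 58→Route 6, Car 70→Route 5, Car 91→Route 2 = 496 km.

Min total: 491 km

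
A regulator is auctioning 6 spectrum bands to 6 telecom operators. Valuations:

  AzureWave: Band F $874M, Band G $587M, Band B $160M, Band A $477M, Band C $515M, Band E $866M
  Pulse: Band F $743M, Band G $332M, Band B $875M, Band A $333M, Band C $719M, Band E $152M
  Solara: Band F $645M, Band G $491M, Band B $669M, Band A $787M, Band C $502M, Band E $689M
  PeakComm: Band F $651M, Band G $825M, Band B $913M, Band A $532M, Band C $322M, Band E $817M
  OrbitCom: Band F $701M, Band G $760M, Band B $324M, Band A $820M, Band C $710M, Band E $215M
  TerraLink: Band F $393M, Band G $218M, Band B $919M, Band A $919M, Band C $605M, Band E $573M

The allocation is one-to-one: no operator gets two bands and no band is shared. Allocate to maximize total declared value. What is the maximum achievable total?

Optimal: AzureWave→Band F ($874M), Pulse→Band B ($875M), Solara→Band E ($689M), PeakComm→Band G ($825M), OrbitCom→Band C ($710M), TerraLink→Band A ($919M) — total 874+875+689+825+710+919 = $4892M.
Max-entry greedy (repeatedly take the single best remaining cell) gives $4846M, worse by 46.

Max total: $4892M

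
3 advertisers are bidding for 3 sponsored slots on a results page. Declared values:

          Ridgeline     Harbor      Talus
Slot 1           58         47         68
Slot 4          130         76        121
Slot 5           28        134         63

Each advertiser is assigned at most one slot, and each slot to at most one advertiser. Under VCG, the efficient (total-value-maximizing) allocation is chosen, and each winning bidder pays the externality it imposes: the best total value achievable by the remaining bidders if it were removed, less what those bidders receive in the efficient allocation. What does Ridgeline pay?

Ridgeline pays $53.

Efficient allocation: Ridgeline→Slot 4 ($130), Harbor→Slot 5 ($134), Talus→Slot 1 ($68); total welfare W = $332.
Ridgeline receives Slot 4 at value $130, so the others get W − 130 = $202.
Without Ridgeline: best allocation of the remaining 2 bidders over all 3 slots is Harbor→Slot 5 ($134), Talus→Slot 4 ($121), total $255.
VCG payment = (others' best without Ridgeline) − (others' welfare with Ridgeline) = 255 − 202 = $53.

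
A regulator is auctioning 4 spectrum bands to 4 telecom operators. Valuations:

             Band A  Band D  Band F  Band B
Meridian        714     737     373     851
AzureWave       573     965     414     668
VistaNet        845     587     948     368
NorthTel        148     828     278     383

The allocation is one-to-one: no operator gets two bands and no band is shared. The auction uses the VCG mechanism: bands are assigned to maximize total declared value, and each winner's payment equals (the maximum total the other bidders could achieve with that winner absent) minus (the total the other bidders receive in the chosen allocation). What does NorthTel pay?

Efficient allocation: Meridian→Band B ($851M), AzureWave→Band A ($573M), VistaNet→Band F ($948M), NorthTel→Band D ($828M); total welfare W = $3200M.
NorthTel receives Band D at value $828M, so the others get W − 828 = $2372M.
Without NorthTel: best allocation of the remaining 3 bidders over all 4 bands is Meridian→Band B ($851M), AzureWave→Band D ($965M), VistaNet→Band F ($948M), total $2764M.
VCG payment = (others' best without NorthTel) − (others' welfare with NorthTel) = 2764 − 2372 = $392M.

NorthTel pays $392M.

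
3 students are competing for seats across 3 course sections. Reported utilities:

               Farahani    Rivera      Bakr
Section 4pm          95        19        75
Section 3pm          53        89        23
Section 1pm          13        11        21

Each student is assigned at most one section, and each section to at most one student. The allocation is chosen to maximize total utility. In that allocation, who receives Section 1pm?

Optimal: Farahani→Section 4pm (95 points), Rivera→Section 3pm (89 points), Bakr→Section 1pm (21 points) — total 95+89+21 = 205 points.
Next-best assignment: Farahani→Section 1pm, Rivera→Section 3pm, Bakr→Section 4pm = 177 points.
Every other assignment is strictly worse.
Bakr's own top section is Section 4pm (75 points), but forcing Bakr→Section 4pm and reassigning the rest optimally gives only 177 points — worse by 28.

Bakr receives Section 1pm.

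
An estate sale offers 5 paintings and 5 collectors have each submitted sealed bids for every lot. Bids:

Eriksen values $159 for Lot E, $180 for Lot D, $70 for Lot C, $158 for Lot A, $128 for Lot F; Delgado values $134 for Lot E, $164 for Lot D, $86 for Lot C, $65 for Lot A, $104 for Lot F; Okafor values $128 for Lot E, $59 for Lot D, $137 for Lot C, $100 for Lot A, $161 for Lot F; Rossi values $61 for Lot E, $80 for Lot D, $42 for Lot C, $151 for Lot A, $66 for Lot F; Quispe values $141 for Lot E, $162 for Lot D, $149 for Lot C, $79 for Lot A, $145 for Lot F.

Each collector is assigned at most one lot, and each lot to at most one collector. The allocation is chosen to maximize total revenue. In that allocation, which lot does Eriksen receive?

Eriksen receives Lot E.

This is the linear assignment problem.
Optimal: Eriksen→Lot E ($159), Delgado→Lot D ($164), Okafor→Lot F ($161), Rossi→Lot A ($151), Quispe→Lot C ($149) — total 159+164+161+151+149 = $784.
Next-best assignment: Eriksen→Lot D, Delgado→Lot E, Okafor→Lot F, Rossi→Lot A, Quispe→Lot C = $775.
Eriksen's own top lot is Lot D ($180), but forcing Eriksen→Lot D and reassigning the rest optimally gives only $775 — worse by 9.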